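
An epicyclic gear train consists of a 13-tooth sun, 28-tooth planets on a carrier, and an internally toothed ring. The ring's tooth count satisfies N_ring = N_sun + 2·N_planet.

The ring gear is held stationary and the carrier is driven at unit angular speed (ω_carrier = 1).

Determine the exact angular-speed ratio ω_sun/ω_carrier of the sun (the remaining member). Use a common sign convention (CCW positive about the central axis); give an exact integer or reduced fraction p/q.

82/13

N_ring = 13 + 2·28 = 69
13(ω_s−ω_c) = −69(ω_r−ω_c),  ω_r=0, ω_c=1
ω_s = 1 − (69/13)(0−1) = 82/13
ω_s/ω_c = 82/13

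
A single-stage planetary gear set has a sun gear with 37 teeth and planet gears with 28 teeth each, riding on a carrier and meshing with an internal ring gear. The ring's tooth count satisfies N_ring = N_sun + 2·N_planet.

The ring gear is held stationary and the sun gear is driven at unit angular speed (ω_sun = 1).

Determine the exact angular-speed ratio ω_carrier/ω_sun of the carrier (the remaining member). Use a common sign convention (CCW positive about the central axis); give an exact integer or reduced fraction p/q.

N_ring = 37 + 2·28 = 93
37(ω_s−ω_c) = −93(ω_r−ω_c),  ω_r=0, ω_s=1
37(1−ω_c) = −93(0−ω_c)  ⇒  130ω_c = 37  ⇒  ω_c = 37/130
ω_c/ω_s = 37/130

37/130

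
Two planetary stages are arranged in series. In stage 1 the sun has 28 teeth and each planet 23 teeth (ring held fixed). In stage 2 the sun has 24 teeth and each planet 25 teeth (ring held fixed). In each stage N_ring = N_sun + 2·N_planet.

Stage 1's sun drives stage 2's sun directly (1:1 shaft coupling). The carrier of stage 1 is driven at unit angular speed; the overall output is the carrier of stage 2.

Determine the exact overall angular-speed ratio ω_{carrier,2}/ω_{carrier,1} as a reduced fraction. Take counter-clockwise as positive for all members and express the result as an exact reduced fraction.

Stage 1: N_ring = 28 + 2·23 = 74
Stage 1: 28(ω_s−ω_c) = −74(ω_r−ω_c),  ω_r=0, ω_c=1
Stage 1: ω_s = 1 − (74/28)(0−1) = 51/14
  ⇒ ω_s¹/ω_c¹ = 51/14
Stage 2: N_ring = 24 + 2·25 = 74
Stage 2: 24(ω_s−ω_c) = −74(ω_r−ω_c),  ω_r=0, ω_s=1
Stage 2: 24(1−ω_c) = −74(0−ω_c)  ⇒  98ω_c = 24  ⇒  ω_c = 12/49
  ⇒ ω_c²/ω_s² = 12/49
Coupling ω_s² = ω_s¹ ⇒ overall = 51/14 × 12/49 = 306/343

306/343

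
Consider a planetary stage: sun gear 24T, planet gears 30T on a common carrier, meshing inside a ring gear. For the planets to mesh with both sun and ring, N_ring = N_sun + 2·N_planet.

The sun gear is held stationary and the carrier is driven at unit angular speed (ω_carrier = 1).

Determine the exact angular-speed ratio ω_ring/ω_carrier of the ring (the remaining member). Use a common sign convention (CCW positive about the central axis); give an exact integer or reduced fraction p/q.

N_ring = 24 + 2·30 = 84
24(ω_s−ω_c) = −84(ω_r−ω_c),  ω_s=0, ω_c=1
ω_r = 1 − (24/84)(0−1) = 9/7
ω_r/ω_c = 9/7

9/7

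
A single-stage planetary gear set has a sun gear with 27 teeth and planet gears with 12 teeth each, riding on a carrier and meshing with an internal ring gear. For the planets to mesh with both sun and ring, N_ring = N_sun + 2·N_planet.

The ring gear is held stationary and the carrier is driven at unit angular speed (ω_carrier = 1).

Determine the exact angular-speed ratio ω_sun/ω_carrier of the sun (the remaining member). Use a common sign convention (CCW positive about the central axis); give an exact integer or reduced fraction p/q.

N_ring = 27 + 2·12 = 51
27(ω_s−ω_c) = −51(ω_r−ω_c),  ω_r=0, ω_c=1
ω_s = 1 − (51/27)(0−1) = 26/9
ω_s/ω_c = 26/9

26/9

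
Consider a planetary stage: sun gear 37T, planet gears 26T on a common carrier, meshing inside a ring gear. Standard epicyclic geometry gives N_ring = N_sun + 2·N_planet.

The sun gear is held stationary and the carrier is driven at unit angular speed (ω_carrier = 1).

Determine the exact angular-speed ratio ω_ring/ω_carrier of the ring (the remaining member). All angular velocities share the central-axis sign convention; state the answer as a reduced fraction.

126/89

N_ring = 37 + 2·26 = 89
37(ω_s−ω_c) = −89(ω_r−ω_c),  ω_s=0, ω_c=1
ω_r = 1 − (37/89)(0−1) = 126/89
ω_r/ω_c = 126/89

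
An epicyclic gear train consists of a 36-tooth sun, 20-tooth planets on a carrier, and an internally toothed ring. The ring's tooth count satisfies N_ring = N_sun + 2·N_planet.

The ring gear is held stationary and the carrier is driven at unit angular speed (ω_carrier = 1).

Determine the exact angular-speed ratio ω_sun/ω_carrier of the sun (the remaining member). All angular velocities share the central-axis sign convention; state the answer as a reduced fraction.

28/9

N_ring = 36 + 2·20 = 76
36(ω_s−ω_c) = −76(ω_r−ω_c),  ω_r=0, ω_c=1
ω_s = 1 − (76/36)(0−1) = 28/9
ω_s/ω_c = 28/9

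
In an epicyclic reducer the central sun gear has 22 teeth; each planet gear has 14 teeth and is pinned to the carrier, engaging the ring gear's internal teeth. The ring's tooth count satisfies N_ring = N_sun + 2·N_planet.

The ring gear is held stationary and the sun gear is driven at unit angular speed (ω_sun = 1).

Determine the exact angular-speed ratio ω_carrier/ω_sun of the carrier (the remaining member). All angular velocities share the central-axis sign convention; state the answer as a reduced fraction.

11/36

N_ring = 22 + 2·14 = 50
22(ω_s−ω_c) = −50(ω_r−ω_c),  ω_r=0, ω_s=1
22(1−ω_c) = −50(0−ω_c)  ⇒  72ω_c = 22  ⇒  ω_c = 11/36
ω_c/ω_s = 11/36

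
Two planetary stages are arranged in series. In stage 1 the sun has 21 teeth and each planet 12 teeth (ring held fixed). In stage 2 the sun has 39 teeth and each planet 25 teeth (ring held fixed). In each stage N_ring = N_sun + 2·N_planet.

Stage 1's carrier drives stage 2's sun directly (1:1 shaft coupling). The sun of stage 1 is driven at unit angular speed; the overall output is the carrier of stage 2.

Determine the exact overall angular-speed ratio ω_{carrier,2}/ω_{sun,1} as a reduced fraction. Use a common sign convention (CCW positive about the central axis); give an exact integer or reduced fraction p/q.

273/2816

Stage 1: N_ring = 21 + 2·12 = 45
Stage 1: 21(ω_s−ω_c) = −45(ω_r−ω_c),  ω_r=0, ω_s=1
Stage 1: 21(1−ω_c) = −45(0−ω_c)  ⇒  66ω_c = 21  ⇒  ω_c = 7/22
  ⇒ ω_c¹/ω_s¹ = 7/22
Stage 2: N_ring = 39 + 2·25 = 89
Stage 2: 39(ω_s−ω_c) = −89(ω_r−ω_c),  ω_r=0, ω_s=1
Stage 2: 39(1−ω_c) = −89(0−ω_c)  ⇒  128ω_c = 39  ⇒  ω_c = 39/128
  ⇒ ω_c²/ω_s² = 39/128
Coupling ω_s² = ω_c¹ ⇒ overall = 7/22 × 39/128 = 273/2816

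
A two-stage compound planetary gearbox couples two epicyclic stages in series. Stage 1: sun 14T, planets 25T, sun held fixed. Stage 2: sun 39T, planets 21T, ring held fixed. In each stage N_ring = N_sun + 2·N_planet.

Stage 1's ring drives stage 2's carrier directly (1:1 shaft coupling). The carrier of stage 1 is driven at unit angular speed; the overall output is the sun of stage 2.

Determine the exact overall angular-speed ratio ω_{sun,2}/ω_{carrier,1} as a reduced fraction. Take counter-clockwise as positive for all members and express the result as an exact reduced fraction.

15/4

Stage 1: N_ring = 14 + 2·25 = 64
Stage 1: 14(ω_s−ω_c) = −64(ω_r−ω_c),  ω_s=0, ω_c=1
Stage 1: ω_r = 1 − (14/64)(0−1) = 39/32
  ⇒ ω_r¹/ω_c¹ = 39/32
Stage 2: N_ring = 39 + 2·21 = 81
Stage 2: 39(ω_s−ω_c) = −81(ω_r−ω_c),  ω_r=0, ω_c=1
Stage 2: ω_s = 1 − (81/39)(0−1) = 40/13
  ⇒ ω_s²/ω_c² = 40/13
Coupling ω_c² = ω_r¹ ⇒ overall = 39/32 × 40/13 = 15/4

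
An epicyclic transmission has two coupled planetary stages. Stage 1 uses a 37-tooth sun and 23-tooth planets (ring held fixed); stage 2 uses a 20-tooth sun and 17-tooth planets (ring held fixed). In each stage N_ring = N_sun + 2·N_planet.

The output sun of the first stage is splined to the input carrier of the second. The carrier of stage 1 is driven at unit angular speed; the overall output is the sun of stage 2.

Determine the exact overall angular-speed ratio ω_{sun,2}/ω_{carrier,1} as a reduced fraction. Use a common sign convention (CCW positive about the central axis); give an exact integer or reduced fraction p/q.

12

Stage 1: N_ring = 37 + 2·23 = 83
Stage 1: 37(ω_s−ω_c) = −83(ω_r−ω_c),  ω_r=0, ω_c=1
Stage 1: ω_s = 1 − (83/37)(0−1) = 120/37
  ⇒ ω_s¹/ω_c¹ = 120/37
Stage 2: N_ring = 20 + 2·17 = 54
Stage 2: 20(ω_s−ω_c) = −54(ω_r−ω_c),  ω_r=0, ω_c=1
Stage 2: ω_s = 1 − (54/20)(0−1) = 37/10
  ⇒ ω_s²/ω_c² = 37/10
Coupling ω_c² = ω_s¹ ⇒ overall = 120/37 × 37/10 = 12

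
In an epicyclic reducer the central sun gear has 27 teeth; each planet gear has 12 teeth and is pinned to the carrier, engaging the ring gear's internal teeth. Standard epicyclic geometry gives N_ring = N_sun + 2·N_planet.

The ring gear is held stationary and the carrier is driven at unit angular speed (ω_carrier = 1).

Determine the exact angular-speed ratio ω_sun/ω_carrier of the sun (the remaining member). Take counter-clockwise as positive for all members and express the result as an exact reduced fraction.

N_ring = 27 + 2·12 = 51
27(ω_s−ω_c) = −51(ω_r−ω_c),  ω_r=0, ω_c=1
ω_s = 1 − (51/27)(0−1) = 26/9
ω_s/ω_c = 26/9

26/9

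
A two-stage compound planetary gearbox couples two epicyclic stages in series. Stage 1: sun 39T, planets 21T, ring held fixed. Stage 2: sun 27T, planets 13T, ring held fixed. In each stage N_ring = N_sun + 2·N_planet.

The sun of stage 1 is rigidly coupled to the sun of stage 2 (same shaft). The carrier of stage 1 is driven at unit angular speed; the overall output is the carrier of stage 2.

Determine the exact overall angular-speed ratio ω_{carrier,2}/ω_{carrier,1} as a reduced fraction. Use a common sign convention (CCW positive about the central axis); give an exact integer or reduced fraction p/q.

Stage 1: N_ring = 39 + 2·21 = 81
Stage 1: 39(ω_s−ω_c) = −81(ω_r−ω_c),  ω_r=0, ω_c=1
Stage 1: ω_s = 1 − (81/39)(0−1) = 40/13
  ⇒ ω_s¹/ω_c¹ = 40/13
Stage 2: N_ring = 27 + 2·13 = 53
Stage 2: 27(ω_s−ω_c) = −53(ω_r−ω_c),  ω_r=0, ω_s=1
Stage 2: 27(1−ω_c) = −53(0−ω_c)  ⇒  80ω_c = 27  ⇒  ω_c = 27/80
  ⇒ ω_c²/ω_s² = 27/80
Coupling ω_s² = ω_s¹ ⇒ overall = 40/13 × 27/80 = 27/26

27/26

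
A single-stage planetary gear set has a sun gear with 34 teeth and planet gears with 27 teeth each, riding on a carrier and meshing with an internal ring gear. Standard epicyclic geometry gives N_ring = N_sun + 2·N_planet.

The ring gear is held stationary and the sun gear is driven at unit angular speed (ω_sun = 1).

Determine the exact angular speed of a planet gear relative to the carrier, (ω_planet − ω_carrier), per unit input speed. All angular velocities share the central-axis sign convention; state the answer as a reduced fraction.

N_ring = 34 + 2·27 = 88
34(ω_s−ω_c) = −88(ω_r−ω_c),  ω_r=0, ω_s=1
34(1−ω_c) = −88(0−ω_c)  ⇒  122ω_c = 34  ⇒  ω_c = 17/61
sun–planet: 34·(1−17/61) = −27·(ω_p−ω_c)  ⇒  ω_p−ω_c = −(34/27)·(44/61) = -1496/1647

-1496/1647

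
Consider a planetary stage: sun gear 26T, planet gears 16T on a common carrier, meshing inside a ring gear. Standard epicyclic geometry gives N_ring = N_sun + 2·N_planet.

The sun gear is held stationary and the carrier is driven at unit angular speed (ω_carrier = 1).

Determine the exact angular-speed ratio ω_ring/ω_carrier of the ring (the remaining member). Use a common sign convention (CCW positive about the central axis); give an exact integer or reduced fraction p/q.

42/29

N_ring = 26 + 2·16 = 58
26(ω_s−ω_c) = −58(ω_r−ω_c),  ω_s=0, ω_c=1
ω_r = 1 − (26/58)(0−1) = 42/29
ω_r/ω_c = 42/29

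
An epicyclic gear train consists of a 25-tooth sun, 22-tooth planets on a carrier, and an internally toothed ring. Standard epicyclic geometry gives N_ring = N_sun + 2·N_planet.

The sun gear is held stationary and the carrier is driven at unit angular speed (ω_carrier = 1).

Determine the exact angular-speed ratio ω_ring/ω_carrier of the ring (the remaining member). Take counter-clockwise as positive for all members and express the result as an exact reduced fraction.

N_ring = 25 + 2·22 = 69
25(ω_s−ω_c) = −69(ω_r−ω_c),  ω_s=0, ω_c=1
ω_r = 1 − (25/69)(0−1) = 94/69
ω_r/ω_c = 94/69

94/69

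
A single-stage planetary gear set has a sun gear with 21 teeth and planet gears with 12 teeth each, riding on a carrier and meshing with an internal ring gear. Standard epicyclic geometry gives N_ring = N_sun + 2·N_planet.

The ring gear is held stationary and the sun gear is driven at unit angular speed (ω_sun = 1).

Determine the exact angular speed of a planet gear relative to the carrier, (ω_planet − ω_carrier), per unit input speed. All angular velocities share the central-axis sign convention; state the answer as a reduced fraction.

-105/88

N_ring = 21 + 2·12 = 45
21(ω_s−ω_c) = −45(ω_r−ω_c),  ω_r=0, ω_s=1
21(1−ω_c) = −45(0−ω_c)  ⇒  66ω_c = 21  ⇒  ω_c = 7/22
sun–planet: 21·(1−7/22) = −12·(ω_p−ω_c)  ⇒  ω_p−ω_c = −(21/12)·(15/22) = -105/88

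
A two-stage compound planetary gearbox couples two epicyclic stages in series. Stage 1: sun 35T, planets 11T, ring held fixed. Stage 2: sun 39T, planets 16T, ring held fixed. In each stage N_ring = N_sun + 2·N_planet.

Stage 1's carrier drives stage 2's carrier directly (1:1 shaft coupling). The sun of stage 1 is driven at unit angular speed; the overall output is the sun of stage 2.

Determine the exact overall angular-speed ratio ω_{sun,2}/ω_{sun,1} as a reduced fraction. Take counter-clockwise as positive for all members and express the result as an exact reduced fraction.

1925/1794

Stage 1: N_ring = 35 + 2·11 = 57
Stage 1: 35(ω_s−ω_c) = −57(ω_r−ω_c),  ω_r=0, ω_s=1
Stage 1: 35(1−ω_c) = −57(0−ω_c)  ⇒  92ω_c = 35  ⇒  ω_c = 35/92
  ⇒ ω_c¹/ω_s¹ = 35/92
Stage 2: N_ring = 39 + 2·16 = 71
Stage 2: 39(ω_s−ω_c) = −71(ω_r−ω_c),  ω_r=0, ω_c=1
Stage 2: ω_s = 1 − (71/39)(0−1) = 110/39
  ⇒ ω_s²/ω_c² = 110/39
Coupling ω_c² = ω_c¹ ⇒ overall = 35/92 × 110/39 = 1925/1794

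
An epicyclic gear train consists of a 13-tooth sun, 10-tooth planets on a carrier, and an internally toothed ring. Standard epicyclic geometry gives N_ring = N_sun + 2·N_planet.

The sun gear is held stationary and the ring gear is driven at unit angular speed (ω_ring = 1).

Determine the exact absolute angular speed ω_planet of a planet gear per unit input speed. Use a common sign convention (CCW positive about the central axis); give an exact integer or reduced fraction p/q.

33/20

N_ring = 13 + 2·10 = 33
13(ω_s−ω_c) = −33(ω_r−ω_c),  ω_s=0, ω_r=1
13(0−ω_c) = −33(1−ω_c)  ⇒  46ω_c = 33  ⇒  ω_c = 33/46
sun–planet: 13·(0−33/46) = −10·(ω_p−ω_c)  ⇒  ω_p−ω_c = −(13/10)·(-33/46) = 429/460
ω_p = 33/46 + 429/460 = 33/20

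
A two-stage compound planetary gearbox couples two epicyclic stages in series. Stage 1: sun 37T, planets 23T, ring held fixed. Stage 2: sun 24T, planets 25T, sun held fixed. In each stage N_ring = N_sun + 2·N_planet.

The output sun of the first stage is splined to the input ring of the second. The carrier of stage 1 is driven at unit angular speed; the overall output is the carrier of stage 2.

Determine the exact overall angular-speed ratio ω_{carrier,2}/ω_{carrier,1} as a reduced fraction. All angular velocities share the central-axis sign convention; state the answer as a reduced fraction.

120/49

Stage 1: N_ring = 37 + 2·23 = 83
Stage 1: 37(ω_s−ω_c) = −83(ω_r−ω_c),  ω_r=0, ω_c=1
Stage 1: ω_s = 1 − (83/37)(0−1) = 120/37
  ⇒ ω_s¹/ω_c¹ = 120/37
Stage 2: N_ring = 24 + 2·25 = 74
Stage 2: 24(ω_s−ω_c) = −74(ω_r−ω_c),  ω_s=0, ω_r=1
Stage 2: 24(0−ω_c) = −74(1−ω_c)  ⇒  98ω_c = 74  ⇒  ω_c = 37/49
  ⇒ ω_c²/ω_r² = 37/49
Coupling ω_r² = ω_s¹ ⇒ overall = 120/37 × 37/49 = 120/49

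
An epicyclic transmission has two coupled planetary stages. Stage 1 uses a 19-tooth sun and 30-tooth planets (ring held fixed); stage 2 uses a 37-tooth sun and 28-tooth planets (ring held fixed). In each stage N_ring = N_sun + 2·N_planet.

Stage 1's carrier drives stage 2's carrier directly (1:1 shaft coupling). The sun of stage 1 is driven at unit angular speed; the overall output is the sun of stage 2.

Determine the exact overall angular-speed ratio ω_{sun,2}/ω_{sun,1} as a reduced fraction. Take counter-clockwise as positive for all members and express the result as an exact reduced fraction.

1235/1813

Stage 1: N_ring = 19 + 2·30 = 79
Stage 1: 19(ω_s−ω_c) = −79(ω_r−ω_c),  ω_r=0, ω_s=1
Stage 1: 19(1−ω_c) = −79(0−ω_c)  ⇒  98ω_c = 19  ⇒  ω_c = 19/98
  ⇒ ω_c¹/ω_s¹ = 19/98
Stage 2: N_ring = 37 + 2·28 = 93
Stage 2: 37(ω_s−ω_c) = −93(ω_r−ω_c),  ω_r=0, ω_c=1
Stage 2: ω_s = 1 − (93/37)(0−1) = 130/37
  ⇒ ω_s²/ω_c² = 130/37
Coupling ω_c² = ω_c¹ ⇒ overall = 19/98 × 130/37 = 1235/1813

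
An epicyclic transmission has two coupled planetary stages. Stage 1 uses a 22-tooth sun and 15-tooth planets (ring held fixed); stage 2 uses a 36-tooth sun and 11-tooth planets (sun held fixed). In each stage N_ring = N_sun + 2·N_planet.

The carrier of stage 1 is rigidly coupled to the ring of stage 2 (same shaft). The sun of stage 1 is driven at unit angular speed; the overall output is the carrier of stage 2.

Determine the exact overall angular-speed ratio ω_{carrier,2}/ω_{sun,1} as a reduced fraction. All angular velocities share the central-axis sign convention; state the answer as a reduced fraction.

Stage 1: N_ring = 22 + 2·15 = 52
Stage 1: 22(ω_s−ω_c) = −52(ω_r−ω_c),  ω_r=0, ω_s=1
Stage 1: 22(1−ω_c) = −52(0−ω_c)  ⇒  74ω_c = 22  ⇒  ω_c = 11/37
  ⇒ ω_c¹/ω_s¹ = 11/37
Stage 2: N_ring = 36 + 2·11 = 58
Stage 2: 36(ω_s−ω_c) = −58(ω_r−ω_c),  ω_s=0, ω_r=1
Stage 2: 36(0−ω_c) = −58(1−ω_c)  ⇒  94ω_c = 58  ⇒  ω_c = 29/47
  ⇒ ω_c²/ω_r² = 29/47
Coupling ω_r² = ω_c¹ ⇒ overall = 11/37 × 29/47 = 319/1739

319/1739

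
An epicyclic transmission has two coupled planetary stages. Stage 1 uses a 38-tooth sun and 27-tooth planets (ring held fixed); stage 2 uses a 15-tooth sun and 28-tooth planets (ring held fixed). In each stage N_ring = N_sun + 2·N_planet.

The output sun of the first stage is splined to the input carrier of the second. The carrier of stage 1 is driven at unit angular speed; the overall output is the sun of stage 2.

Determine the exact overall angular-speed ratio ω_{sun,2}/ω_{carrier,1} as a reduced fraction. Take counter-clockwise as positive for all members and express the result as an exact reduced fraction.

Stage 1: N_ring = 38 + 2·27 = 92
Stage 1: 38(ω_s−ω_c) = −92(ω_r−ω_c),  ω_r=0, ω_c=1
Stage 1: ω_s = 1 − (92/38)(0−1) = 65/19
  ⇒ ω_s¹/ω_c¹ = 65/19
Stage 2: N_ring = 15 + 2·28 = 71
Stage 2: 15(ω_s−ω_c) = −71(ω_r−ω_c),  ω_r=0, ω_c=1
Stage 2: ω_s = 1 − (71/15)(0−1) = 86/15
  ⇒ ω_s²/ω_c² = 86/15
Coupling ω_c² = ω_s¹ ⇒ overall = 65/19 × 86/15 = 1118/57

1118/57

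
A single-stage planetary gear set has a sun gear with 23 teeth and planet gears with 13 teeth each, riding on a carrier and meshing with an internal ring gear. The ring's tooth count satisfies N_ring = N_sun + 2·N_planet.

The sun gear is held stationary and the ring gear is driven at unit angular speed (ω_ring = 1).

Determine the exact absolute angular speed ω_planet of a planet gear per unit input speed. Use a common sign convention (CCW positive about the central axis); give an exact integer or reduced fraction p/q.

49/26

N_ring = 23 + 2·13 = 49
23(ω_s−ω_c) = −49(ω_r−ω_c),  ω_s=0, ω_r=1
23(0−ω_c) = −49(1−ω_c)  ⇒  72ω_c = 49  ⇒  ω_c = 49/72
sun–planet: 23·(0−49/72) = −13·(ω_p−ω_c)  ⇒  ω_p−ω_c = −(23/13)·(-49/72) = 1127/936
ω_p = 49/72 + 1127/936 = 49/26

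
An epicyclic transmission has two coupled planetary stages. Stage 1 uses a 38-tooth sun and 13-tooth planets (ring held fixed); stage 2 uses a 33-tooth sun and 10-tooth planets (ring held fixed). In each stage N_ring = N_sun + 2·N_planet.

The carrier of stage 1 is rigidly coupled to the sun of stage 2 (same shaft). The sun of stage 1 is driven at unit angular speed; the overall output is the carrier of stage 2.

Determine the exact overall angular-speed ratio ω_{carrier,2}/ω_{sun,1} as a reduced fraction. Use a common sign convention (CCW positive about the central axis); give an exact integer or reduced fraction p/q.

209/1462

Stage 1: N_ring = 38 + 2·13 = 64
Stage 1: 38(ω_s−ω_c) = −64(ω_r−ω_c),  ω_r=0, ω_s=1
Stage 1: 38(1−ω_c) = −64(0−ω_c)  ⇒  102ω_c = 38  ⇒  ω_c = 19/51
  ⇒ ω_c¹/ω_s¹ = 19/51
Stage 2: N_ring = 33 + 2·10 = 53
Stage 2: 33(ω_s−ω_c) = −53(ω_r−ω_c),  ω_r=0, ω_s=1
Stage 2: 33(1−ω_c) = −53(0−ω_c)  ⇒  86ω_c = 33  ⇒  ω_c = 33/86
  ⇒ ω_c²/ω_s² = 33/86
Coupling ω_s² = ω_c¹ ⇒ overall = 19/51 × 33/86 = 209/1462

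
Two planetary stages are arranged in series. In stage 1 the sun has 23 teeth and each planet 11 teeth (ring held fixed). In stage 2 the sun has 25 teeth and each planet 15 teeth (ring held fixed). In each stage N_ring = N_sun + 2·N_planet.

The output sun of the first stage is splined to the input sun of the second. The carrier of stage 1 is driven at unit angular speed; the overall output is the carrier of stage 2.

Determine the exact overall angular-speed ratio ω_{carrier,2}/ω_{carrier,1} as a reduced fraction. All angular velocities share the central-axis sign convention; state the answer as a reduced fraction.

Stage 1: N_ring = 23 + 2·11 = 45
Stage 1: 23(ω_s−ω_c) = −45(ω_r−ω_c),  ω_r=0, ω_c=1
Stage 1: ω_s = 1 − (45/23)(0−1) = 68/23
  ⇒ ω_s¹/ω_c¹ = 68/23
Stage 2: N_ring = 25 + 2·15 = 55
Stage 2: 25(ω_s−ω_c) = −55(ω_r−ω_c),  ω_r=0, ω_s=1
Stage 2: 25(1−ω_c) = −55(0−ω_c)  ⇒  80ω_c = 25  ⇒  ω_c = 5/16
  ⇒ ω_c²/ω_s² = 5/16
Coupling ω_s² = ω_s¹ ⇒ overall = 68/23 × 5/16 = 85/92

85/92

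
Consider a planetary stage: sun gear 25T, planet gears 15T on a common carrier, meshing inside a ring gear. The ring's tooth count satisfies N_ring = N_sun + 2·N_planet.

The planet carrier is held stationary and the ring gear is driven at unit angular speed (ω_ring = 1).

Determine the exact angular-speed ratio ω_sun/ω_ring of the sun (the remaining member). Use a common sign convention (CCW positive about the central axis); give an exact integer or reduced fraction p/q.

-11/5

N_ring = 25 + 2·15 = 55
25(ω_s−ω_c) = −55(ω_r−ω_c),  ω_c=0, ω_r=1
ω_s = 0 − (55/25)(1−0) = -11/5
ω_s/ω_r = -11/5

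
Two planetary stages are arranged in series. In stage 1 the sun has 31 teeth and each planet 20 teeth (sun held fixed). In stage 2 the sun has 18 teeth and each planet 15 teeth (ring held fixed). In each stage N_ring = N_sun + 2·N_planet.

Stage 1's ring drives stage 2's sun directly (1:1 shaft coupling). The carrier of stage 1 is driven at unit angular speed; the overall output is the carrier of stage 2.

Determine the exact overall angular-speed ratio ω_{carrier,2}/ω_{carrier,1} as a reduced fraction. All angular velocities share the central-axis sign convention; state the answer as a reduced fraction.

306/781

Stage 1: N_ring = 31 + 2·20 = 71
Stage 1: 31(ω_s−ω_c) = −71(ω_r−ω_c),  ω_s=0, ω_c=1
Stage 1: ω_r = 1 − (31/71)(0−1) = 102/71
  ⇒ ω_r¹/ω_c¹ = 102/71
Stage 2: N_ring = 18 + 2·15 = 48
Stage 2: 18(ω_s−ω_c) = −48(ω_r−ω_c),  ω_r=0, ω_s=1
Stage 2: 18(1−ω_c) = −48(0−ω_c)  ⇒  66ω_c = 18  ⇒  ω_c = 3/11
  ⇒ ω_c²/ω_s² = 3/11
Coupling ω_s² = ω_r¹ ⇒ overall = 102/71 × 3/11 = 306/781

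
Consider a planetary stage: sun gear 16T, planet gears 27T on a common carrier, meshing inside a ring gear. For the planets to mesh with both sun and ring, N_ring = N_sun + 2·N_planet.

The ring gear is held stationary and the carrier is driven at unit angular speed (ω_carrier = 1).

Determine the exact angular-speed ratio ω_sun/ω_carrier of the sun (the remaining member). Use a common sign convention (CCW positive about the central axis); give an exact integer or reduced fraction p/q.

N_ring = 16 + 2·27 = 70
16(ω_s−ω_c) = −70(ω_r−ω_c),  ω_r=0, ω_c=1
ω_s = 1 − (70/16)(0−1) = 43/8
ω_s/ω_c = 43/8

43/8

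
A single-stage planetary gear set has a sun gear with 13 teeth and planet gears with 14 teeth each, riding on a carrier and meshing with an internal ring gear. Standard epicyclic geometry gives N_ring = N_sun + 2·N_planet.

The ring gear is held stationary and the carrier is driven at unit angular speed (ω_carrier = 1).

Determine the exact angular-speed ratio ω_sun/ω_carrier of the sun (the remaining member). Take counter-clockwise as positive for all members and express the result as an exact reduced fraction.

N_ring = 13 + 2·14 = 41
13(ω_s−ω_c) = −41(ω_r−ω_c),  ω_r=0, ω_c=1
ω_s = 1 − (41/13)(0−1) = 54/13
ω_s/ω_c = 54/13

54/13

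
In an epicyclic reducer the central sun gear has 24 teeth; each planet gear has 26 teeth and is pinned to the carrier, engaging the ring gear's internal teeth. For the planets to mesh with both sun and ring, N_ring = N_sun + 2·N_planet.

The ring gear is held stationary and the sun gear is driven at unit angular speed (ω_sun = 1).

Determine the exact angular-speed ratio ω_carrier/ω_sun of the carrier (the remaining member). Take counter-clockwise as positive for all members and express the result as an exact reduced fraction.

6/25

N_ring = 24 + 2·26 = 76
24(ω_s−ω_c) = −76(ω_r−ω_c),  ω_r=0, ω_s=1
24(1−ω_c) = −76(0−ω_c)  ⇒  100ω_c = 24  ⇒  ω_c = 6/25
ω_c/ω_s = 6/25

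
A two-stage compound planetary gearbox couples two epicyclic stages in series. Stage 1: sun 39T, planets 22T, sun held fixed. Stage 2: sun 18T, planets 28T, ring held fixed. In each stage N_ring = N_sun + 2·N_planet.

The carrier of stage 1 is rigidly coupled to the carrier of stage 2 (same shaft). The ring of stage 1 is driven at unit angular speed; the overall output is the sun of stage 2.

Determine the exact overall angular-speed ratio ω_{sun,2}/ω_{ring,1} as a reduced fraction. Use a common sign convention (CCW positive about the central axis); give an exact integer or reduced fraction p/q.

Stage 1: N_ring = 39 + 2·22 = 83
Stage 1: 39(ω_s−ω_c) = −83(ω_r−ω_c),  ω_s=0, ω_r=1
Stage 1: 39(0−ω_c) = −83(1−ω_c)  ⇒  122ω_c = 83  ⇒  ω_c = 83/122
  ⇒ ω_c¹/ω_r¹ = 83/122
Stage 2: N_ring = 18 + 2·28 = 74
Stage 2: 18(ω_s−ω_c) = −74(ω_r−ω_c),  ω_r=0, ω_c=1
Stage 2: ω_s = 1 − (74/18)(0−1) = 46/9
  ⇒ ω_s²/ω_c² = 46/9
Coupling ω_c² = ω_c¹ ⇒ overall = 83/122 × 46/9 = 1909/549

1909/549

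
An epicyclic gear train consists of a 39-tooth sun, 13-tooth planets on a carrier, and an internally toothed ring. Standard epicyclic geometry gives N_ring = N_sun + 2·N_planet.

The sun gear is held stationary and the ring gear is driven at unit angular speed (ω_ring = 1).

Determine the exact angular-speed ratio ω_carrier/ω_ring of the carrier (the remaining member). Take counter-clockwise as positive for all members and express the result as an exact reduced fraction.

N_ring = 39 + 2·13 = 65
39(ω_s−ω_c) = −65(ω_r−ω_c),  ω_s=0, ω_r=1
39(0−ω_c) = −65(1−ω_c)  ⇒  104ω_c = 65  ⇒  ω_c = 5/8
ω_c/ω_r = 5/8

5/8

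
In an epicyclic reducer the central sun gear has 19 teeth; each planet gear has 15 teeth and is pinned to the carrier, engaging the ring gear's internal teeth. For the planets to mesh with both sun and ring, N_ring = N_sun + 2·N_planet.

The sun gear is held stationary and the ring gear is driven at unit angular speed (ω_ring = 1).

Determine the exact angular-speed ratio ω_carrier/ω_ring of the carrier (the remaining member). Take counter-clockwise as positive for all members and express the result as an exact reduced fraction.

N_ring = 19 + 2·15 = 49
19(ω_s−ω_c) = −49(ω_r−ω_c),  ω_s=0, ω_r=1
19(0−ω_c) = −49(1−ω_c)  ⇒  68ω_c = 49  ⇒  ω_c = 49/68
ω_c/ω_r = 49/68

49/68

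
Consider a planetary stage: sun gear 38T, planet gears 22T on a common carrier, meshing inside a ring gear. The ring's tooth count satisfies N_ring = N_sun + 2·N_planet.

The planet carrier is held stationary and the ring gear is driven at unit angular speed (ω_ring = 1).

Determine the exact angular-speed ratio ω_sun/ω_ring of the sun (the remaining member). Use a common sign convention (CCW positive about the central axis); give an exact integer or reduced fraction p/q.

N_ring = 38 + 2·22 = 82
38(ω_s−ω_c) = −82(ω_r−ω_c),  ω_c=0, ω_r=1
ω_s = 0 − (82/38)(1−0) = -41/19
ω_s/ω_r = -41/19

-41/19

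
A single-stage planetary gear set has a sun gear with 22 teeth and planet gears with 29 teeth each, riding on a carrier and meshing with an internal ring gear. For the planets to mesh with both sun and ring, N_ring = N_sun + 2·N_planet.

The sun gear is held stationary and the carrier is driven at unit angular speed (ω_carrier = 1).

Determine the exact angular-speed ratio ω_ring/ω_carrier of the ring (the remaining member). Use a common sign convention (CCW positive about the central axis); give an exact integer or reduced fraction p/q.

N_ring = 22 + 2·29 = 80
22(ω_s−ω_c) = −80(ω_r−ω_c),  ω_s=0, ω_c=1
ω_r = 1 − (22/80)(0−1) = 51/40
ω_r/ω_c = 51/40

51/40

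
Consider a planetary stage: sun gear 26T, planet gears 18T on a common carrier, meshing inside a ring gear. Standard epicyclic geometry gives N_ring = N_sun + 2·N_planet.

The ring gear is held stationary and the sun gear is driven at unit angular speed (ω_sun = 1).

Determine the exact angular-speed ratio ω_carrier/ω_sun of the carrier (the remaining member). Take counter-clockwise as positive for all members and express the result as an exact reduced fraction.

N_ring = 26 + 2·18 = 62
26(ω_s−ω_c) = −62(ω_r−ω_c),  ω_r=0, ω_s=1
26(1−ω_c) = −62(0−ω_c)  ⇒  88ω_c = 26  ⇒  ω_c = 13/44
ω_c/ω_s = 13/44

13/44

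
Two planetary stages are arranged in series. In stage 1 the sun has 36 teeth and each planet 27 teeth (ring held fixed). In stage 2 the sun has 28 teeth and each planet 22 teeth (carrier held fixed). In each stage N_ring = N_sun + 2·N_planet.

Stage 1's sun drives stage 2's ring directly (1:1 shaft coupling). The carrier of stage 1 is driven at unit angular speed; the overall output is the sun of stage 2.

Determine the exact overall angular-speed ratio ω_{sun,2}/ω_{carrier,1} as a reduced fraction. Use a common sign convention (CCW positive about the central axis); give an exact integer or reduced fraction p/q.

Stage 1: N_ring = 36 + 2·27 = 90
Stage 1: 36(ω_s−ω_c) = −90(ω_r−ω_c),  ω_r=0, ω_c=1
Stage 1: ω_s = 1 − (90/36)(0−1) = 7/2
  ⇒ ω_s¹/ω_c¹ = 7/2
Stage 2: N_ring = 28 + 2·22 = 72
Stage 2: 28(ω_s−ω_c) = −72(ω_r−ω_c),  ω_c=0, ω_r=1
Stage 2: ω_s = 0 − (72/28)(1−0) = -18/7
  ⇒ ω_s²/ω_r² = -18/7
Coupling ω_r² = ω_s¹ ⇒ overall = 7/2 × -18/7 = -9

-9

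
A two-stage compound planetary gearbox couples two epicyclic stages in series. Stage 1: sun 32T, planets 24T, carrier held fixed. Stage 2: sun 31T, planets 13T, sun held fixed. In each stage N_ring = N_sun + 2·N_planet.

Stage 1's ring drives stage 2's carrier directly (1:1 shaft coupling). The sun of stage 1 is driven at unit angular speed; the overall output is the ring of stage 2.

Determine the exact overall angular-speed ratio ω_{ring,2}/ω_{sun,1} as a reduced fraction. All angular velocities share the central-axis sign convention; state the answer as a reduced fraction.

Stage 1: N_ring = 32 + 2·24 = 80
Stage 1: 32(ω_s−ω_c) = −80(ω_r−ω_c),  ω_c=0, ω_s=1
Stage 1: ω_r = 0 − (32/80)(1−0) = -2/5
  ⇒ ω_r¹/ω_s¹ = -2/5
Stage 2: N_ring = 31 + 2·13 = 57
Stage 2: 31(ω_s−ω_c) = −57(ω_r−ω_c),  ω_s=0, ω_c=1
Stage 2: ω_r = 1 − (31/57)(0−1) = 88/57
  ⇒ ω_r²/ω_c² = 88/57
Coupling ω_c² = ω_r¹ ⇒ overall = -2/5 × 88/57 = -176/285

-176/285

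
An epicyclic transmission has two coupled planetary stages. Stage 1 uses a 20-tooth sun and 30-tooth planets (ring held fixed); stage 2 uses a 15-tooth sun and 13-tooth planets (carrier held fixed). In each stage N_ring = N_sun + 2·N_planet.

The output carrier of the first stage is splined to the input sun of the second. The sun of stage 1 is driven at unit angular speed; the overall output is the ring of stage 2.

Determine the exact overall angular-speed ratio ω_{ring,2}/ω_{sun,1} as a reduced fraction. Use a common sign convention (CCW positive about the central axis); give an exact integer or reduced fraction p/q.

-3/41

Stage 1: N_ring = 20 + 2·30 = 80
Stage 1: 20(ω_s−ω_c) = −80(ω_r−ω_c),  ω_r=0, ω_s=1
Stage 1: 20(1−ω_c) = −80(0−ω_c)  ⇒  100ω_c = 20  ⇒  ω_c = 1/5
  ⇒ ω_c¹/ω_s¹ = 1/5
Stage 2: N_ring = 15 + 2·13 = 41
Stage 2: 15(ω_s−ω_c) = −41(ω_r−ω_c),  ω_c=0, ω_s=1
Stage 2: ω_r = 0 − (15/41)(1−0) = -15/41
  ⇒ ω_r²/ω_s² = -15/41
Coupling ω_s² = ω_c¹ ⇒ overall = 1/5 × -15/41 = -3/41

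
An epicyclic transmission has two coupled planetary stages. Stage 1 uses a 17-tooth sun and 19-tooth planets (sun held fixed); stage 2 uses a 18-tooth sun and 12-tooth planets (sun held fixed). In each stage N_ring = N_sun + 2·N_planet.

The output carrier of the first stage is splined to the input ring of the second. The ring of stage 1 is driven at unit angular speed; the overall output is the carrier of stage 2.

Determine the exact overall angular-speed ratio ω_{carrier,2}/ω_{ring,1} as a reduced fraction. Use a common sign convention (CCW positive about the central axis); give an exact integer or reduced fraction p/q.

Stage 1: N_ring = 17 + 2·19 = 55
Stage 1: 17(ω_s−ω_c) = −55(ω_r−ω_c),  ω_s=0, ω_r=1
Stage 1: 17(0−ω_c) = −55(1−ω_c)  ⇒  72ω_c = 55  ⇒  ω_c = 55/72
  ⇒ ω_c¹/ω_r¹ = 55/72
Stage 2: N_ring = 18 + 2·12 = 42
Stage 2: 18(ω_s−ω_c) = −42(ω_r−ω_c),  ω_s=0, ω_r=1
Stage 2: 18(0−ω_c) = −42(1−ω_c)  ⇒  60ω_c = 42  ⇒  ω_c = 7/10
  ⇒ ω_c²/ω_r² = 7/10
Coupling ω_r² = ω_c¹ ⇒ overall = 55/72 × 7/10 = 77/144

77/144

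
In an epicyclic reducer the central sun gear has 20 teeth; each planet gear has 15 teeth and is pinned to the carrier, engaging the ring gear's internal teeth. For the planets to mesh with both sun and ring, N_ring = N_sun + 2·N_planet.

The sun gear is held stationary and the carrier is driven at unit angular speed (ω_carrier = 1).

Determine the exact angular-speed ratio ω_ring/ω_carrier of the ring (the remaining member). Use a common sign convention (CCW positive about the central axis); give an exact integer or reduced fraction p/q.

7/5

N_ring = 20 + 2·15 = 50
20(ω_s−ω_c) = −50(ω_r−ω_c),  ω_s=0, ω_c=1
ω_r = 1 − (20/50)(0−1) = 7/5
ω_r/ω_c = 7/5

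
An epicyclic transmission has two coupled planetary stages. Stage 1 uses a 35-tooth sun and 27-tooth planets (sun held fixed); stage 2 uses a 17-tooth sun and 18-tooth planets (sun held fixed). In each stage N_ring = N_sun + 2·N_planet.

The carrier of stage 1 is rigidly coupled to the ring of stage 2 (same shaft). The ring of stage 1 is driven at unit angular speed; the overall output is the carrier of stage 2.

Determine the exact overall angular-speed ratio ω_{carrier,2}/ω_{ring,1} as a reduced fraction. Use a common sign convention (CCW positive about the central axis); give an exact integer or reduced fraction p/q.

4717/8680

Stage 1: N_ring = 35 + 2·27 = 89
Stage 1: 35(ω_s−ω_c) = −89(ω_r−ω_c),  ω_s=0, ω_r=1
Stage 1: 35(0−ω_c) = −89(1−ω_c)  ⇒  124ω_c = 89  ⇒  ω_c = 89/124
  ⇒ ω_c¹/ω_r¹ = 89/124
Stage 2: N_ring = 17 + 2·18 = 53
Stage 2: 17(ω_s−ω_c) = −53(ω_r−ω_c),  ω_s=0, ω_r=1
Stage 2: 17(0−ω_c) = −53(1−ω_c)  ⇒  70ω_c = 53  ⇒  ω_c = 53/70
  ⇒ ω_c²/ω_r² = 53/70
Coupling ω_r² = ω_c¹ ⇒ overall = 89/124 × 53/70 = 4717/8680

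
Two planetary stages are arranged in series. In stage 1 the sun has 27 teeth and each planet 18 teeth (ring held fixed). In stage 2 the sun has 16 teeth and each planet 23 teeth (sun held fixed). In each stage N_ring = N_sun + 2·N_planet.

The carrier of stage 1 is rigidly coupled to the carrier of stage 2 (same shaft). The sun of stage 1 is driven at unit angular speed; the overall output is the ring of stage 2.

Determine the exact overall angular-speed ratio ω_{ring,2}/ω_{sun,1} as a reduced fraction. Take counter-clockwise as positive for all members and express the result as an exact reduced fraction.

117/310

Stage 1: N_ring = 27 + 2·18 = 63
Stage 1: 27(ω_s−ω_c) = −63(ω_r−ω_c),  ω_r=0, ω_s=1
Stage 1: 27(1−ω_c) = −63(0−ω_c)  ⇒  90ω_c = 27  ⇒  ω_c = 3/10
  ⇒ ω_c¹/ω_s¹ = 3/10
Stage 2: N_ring = 16 + 2·23 = 62
Stage 2: 16(ω_s−ω_c) = −62(ω_r−ω_c),  ω_s=0, ω_c=1
Stage 2: ω_r = 1 − (16/62)(0−1) = 39/31
  ⇒ ω_r²/ω_c² = 39/31
Coupling ω_c² = ω_c¹ ⇒ overall = 3/10 × 39/31 = 117/310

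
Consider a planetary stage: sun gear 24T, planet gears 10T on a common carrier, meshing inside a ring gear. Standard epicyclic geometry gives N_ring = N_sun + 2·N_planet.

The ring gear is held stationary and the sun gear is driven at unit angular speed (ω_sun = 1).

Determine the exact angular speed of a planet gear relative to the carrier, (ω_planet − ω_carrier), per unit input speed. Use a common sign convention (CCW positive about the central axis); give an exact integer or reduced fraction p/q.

-132/85

N_ring = 24 + 2·10 = 44
24(ω_s−ω_c) = −44(ω_r−ω_c),  ω_r=0, ω_s=1
24(1−ω_c) = −44(0−ω_c)  ⇒  68ω_c = 24  ⇒  ω_c = 6/17
sun–planet: 24·(1−6/17) = −10·(ω_p−ω_c)  ⇒  ω_p−ω_c = −(24/10)·(11/17) = -132/85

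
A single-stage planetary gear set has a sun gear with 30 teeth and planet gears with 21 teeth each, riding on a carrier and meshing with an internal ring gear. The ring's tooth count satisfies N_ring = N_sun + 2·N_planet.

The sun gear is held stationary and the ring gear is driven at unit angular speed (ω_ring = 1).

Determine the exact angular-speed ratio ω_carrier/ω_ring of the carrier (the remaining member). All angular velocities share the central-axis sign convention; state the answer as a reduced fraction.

12/17

N_ring = 30 + 2·21 = 72
30(ω_s−ω_c) = −72(ω_r−ω_c),  ω_s=0, ω_r=1
30(0−ω_c) = −72(1−ω_c)  ⇒  102ω_c = 72  ⇒  ω_c = 12/17
ω_c/ω_r = 12/17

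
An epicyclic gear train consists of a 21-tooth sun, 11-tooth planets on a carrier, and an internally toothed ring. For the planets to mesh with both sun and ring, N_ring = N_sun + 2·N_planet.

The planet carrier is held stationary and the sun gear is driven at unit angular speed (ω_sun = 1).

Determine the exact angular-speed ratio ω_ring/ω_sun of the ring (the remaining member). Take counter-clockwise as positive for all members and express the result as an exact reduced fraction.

-21/43

N_ring = 21 + 2·11 = 43
21(ω_s−ω_c) = −43(ω_r−ω_c),  ω_c=0, ω_s=1
ω_r = 0 − (21/43)(1−0) = -21/43
ω_r/ω_s = -21/43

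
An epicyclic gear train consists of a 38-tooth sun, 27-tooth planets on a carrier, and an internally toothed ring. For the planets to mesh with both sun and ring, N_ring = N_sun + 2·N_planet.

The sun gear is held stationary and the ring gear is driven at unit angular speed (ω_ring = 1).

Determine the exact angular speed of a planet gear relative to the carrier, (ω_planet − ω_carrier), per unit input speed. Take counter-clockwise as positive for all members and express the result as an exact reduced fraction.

N_ring = 38 + 2·27 = 92
38(ω_s−ω_c) = −92(ω_r−ω_c),  ω_s=0, ω_r=1
38(0−ω_c) = −92(1−ω_c)  ⇒  130ω_c = 92  ⇒  ω_c = 46/65
sun–planet: 38·(0−46/65) = −27·(ω_p−ω_c)  ⇒  ω_p−ω_c = −(38/27)·(-46/65) = 1748/1755

1748/1755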